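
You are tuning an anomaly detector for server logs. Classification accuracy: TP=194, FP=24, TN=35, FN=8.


Accuracy = (TP+TN)/(TP+TN+FP+FN)
= (194+35)/(261)
= 229/261 = 87.74%

87.74%


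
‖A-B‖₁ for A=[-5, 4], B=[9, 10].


d = |-5-9| + |4-10|
  = 14 + 6
  = 20

20


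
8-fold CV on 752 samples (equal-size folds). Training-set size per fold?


Fold size = 752/8 = 94
Training per fold = 752 - 94 = 658

658


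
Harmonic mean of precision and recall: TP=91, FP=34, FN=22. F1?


Precision = 91/125 = 0.728
Recall = 91/113 = 0.8053
F1 = 2·P·R/(P+R) = 2·TP/(2·TP+FP+FN) = 182/(182+34+22) = 182/238 = 0.7647

0.7647


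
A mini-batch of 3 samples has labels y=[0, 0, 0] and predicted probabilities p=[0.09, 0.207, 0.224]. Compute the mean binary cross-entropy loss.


L[0] = -ln(1-0.09) = -ln(0.91) = 0.0943
L[1] = -ln(1-0.207) = -ln(0.793) = 0.2319
L[2] = -ln(1-0.224) = -ln(0.776) = 0.2536
mean = (0.0943 + 0.2319 + 0.2536)/3 = 0.1933

0.1933


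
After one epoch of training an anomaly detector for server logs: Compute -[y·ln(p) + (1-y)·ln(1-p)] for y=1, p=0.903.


BCE = -[y·ln(p) + (1-y)·ln(1-p)]
= -1·ln(0.903) - 0
= -ln(0.903) = 0.102

0.102


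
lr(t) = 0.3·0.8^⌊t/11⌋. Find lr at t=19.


n_drops = ⌊19/11⌋ = 1
lr = 0.3·0.8^1 = 0.3·0.8 = 0.24

0.24


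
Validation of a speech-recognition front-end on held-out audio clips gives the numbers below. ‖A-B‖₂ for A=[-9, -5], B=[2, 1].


d = √((-9-2)² + (-5-1)²)
  = √(121 + 36)
  = √157 = 12.53

12.53


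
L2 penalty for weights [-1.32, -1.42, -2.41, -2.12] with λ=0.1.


‖w‖₂² = (-1.32)² + (-1.42)² + (-2.41)² + (-2.12)²
     = 1.7424 + 2.0164 + 5.8081 + 4.4944
     = 14.0613
λ·‖w‖₂² = 0.1·14.0613 = 1.40613

1.40613


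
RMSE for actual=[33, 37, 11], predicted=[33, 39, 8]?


MSE = 13/3 = 4.3333
RMSE = √(13/3) = 2.0817

2.0817


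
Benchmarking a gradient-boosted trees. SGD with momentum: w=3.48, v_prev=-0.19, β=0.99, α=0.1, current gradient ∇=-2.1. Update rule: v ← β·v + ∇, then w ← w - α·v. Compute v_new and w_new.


v_new = 0.99·-0.19 - 2.1 = -0.1881 - 2.1 = -2.2881
w_new = 3.48 - 0.1·-2.2881 = 3.48 + 0.22881 = 3.70881

v_new=-2.2881, w_new=3.70881


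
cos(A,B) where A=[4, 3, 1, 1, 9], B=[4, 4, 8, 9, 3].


A·B = 4·4 + 3·4 + 1·8 + 1·9 + 9·3 = 72
‖A‖ = √108 = 10.3923, ‖B‖ = √186 = 13.6382
cos = 72/(√108·√186) = 72/√20088 = 0.508

0.508


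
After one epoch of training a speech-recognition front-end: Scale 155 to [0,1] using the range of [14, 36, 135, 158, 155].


min=14, max=158
(155-14)/(158-14) = 141/144 = 0.9792

0.9792


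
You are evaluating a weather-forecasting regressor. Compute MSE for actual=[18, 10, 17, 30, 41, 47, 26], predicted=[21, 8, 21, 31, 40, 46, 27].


Squared errors: (18-21)²=9, (10-8)²=4, (17-21)²=16, (30-31)²=1, (41-40)²=1, (47-46)²=1, (26-27)²=1
Sum = 33
MSE = 33/7 = 33/7

33/7


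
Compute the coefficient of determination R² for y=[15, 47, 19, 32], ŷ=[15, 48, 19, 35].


ȳ = 28.25
SS_res = Σ(y-ŷ)² = 10
SS_tot = Σ(y-ȳ)² = 626.75
R² = 1 - SS_res/SS_tot = 1 - 0.016 = 0.984

0.984


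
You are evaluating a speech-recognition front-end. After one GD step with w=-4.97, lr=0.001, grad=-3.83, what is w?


w_new = w - α·∇
= -4.97 - 0.001·-3.83
= -4.97 + 0.00383
= -4.96617

-4.96617


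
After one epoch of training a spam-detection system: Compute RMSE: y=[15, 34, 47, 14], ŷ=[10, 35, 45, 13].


MSE = 31/4 = 7.75
RMSE = √(31/4) = 2.7839

2.7839


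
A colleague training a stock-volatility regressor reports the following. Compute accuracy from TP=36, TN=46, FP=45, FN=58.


Accuracy = (TP+TN)/(TP+TN+FP+FN)
= (36+46)/(185)
= 82/185 = 44.32%

44.32%


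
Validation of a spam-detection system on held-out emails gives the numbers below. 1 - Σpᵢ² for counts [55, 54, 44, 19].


Probabilities: [55/172, 54/172, 44/172, 19/172] ≈ [0.3198, 0.314, 0.2558, 0.1105]
Σpᵢ² = (3025 + 2916 + 1936 + 361)/172² = 8238/29584
Gini = 1 - Σpᵢ² = 1 - 8238/29584 = 0.7215

0.7215


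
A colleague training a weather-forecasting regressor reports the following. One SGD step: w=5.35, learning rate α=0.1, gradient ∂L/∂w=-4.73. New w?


w_new = w - α·∇
= 5.35 - 0.1·-4.73
= 5.35 + 0.473
= 5.823

5.823


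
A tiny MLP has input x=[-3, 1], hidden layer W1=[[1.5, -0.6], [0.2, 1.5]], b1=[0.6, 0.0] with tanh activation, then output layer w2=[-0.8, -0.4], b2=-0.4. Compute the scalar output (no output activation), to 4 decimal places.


z1[0] = (1.5)·(-3) + (-0.6)·(1) + 0.6 = -4.5
z1[1] = (0.2)·(-3) + (1.5)·(1) + 0.0 = 0.9
h = tanh(z1) = [-0.9998, 0.7163]
output = (-0.8)·(-0.9998) + (-0.4)·(0.7163) - 0.4 = 0.1133

0.1133


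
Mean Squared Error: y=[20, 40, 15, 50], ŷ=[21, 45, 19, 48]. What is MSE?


Squared errors: (20-21)²=1, (40-45)²=25, (15-19)²=16, (50-48)²=4
Sum = 46
MSE = 46/4 = 23/2

23/2


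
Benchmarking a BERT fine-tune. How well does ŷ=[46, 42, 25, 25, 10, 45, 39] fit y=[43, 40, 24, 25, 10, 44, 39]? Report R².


ȳ = 32.1429
SS_res = Σ(y-ŷ)² = 15
SS_tot = Σ(y-ȳ)² = 974.86
R² = 1 - SS_res/SS_tot = 1 - 0.0154 = 0.9846

0.9846


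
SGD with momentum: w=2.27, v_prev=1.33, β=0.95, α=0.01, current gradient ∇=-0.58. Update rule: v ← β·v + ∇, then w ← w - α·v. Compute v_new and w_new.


v_new = 0.95·1.33 - 0.58 = 1.2635 - 0.58 = 0.6835
w_new = 2.27 - 0.01·0.6835 = 2.27 - 0.006835 = 2.263165

v_new=0.6835, w_new=2.263165


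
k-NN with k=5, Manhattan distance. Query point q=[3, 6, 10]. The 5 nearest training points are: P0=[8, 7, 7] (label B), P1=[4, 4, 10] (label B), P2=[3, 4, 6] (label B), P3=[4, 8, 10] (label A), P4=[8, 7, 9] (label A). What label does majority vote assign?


d(q,P0) = 9  (label B)
d(q,P1) = 3  (label B)
d(q,P2) = 6  (label B)
d(q,P3) = 3  (label A)
d(q,P4) = 7  (label A)
Votes: A=2, B=3
Majority → B

B


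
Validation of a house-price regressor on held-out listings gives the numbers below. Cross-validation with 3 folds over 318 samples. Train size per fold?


Fold size = 318/3 = 106
Training per fold = 318 - 106 = 212

212


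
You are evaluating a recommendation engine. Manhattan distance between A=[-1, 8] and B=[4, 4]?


d = |-1-4| + |8-4|
  = 5 + 4
  = 9

9


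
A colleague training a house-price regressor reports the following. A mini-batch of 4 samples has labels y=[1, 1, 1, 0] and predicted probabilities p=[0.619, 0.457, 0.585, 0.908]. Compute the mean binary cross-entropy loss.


L[0] = -ln(0.619) = 0.4797
L[1] = -ln(0.457) = 0.7831
L[2] = -ln(0.585) = 0.5361
L[3] = -ln(1-0.908) = -ln(0.092) = 2.386
mean = (0.4797 + 0.7831 + 0.5361 + 2.386)/4 = 1.0462

1.0462


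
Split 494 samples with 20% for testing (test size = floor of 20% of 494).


Test = ⌊494·20/100⌋ = 98
Train = 494 - 98 = 396

Train: 396, Test: 98


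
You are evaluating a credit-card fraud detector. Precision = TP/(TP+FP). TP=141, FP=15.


Precision = TP/(TP+FP)
= 141/(141+15)
= 141/156 = 90.38%

90.38%


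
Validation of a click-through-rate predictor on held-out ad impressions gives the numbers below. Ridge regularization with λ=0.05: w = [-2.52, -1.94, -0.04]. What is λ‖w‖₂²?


‖w‖₂² = (-2.52)² + (-1.94)² + (-0.04)²
     = 6.3504 + 3.7636 + 0.0016
     = 10.1156
λ·‖w‖₂² = 0.05·10.1156 = 0.50578

0.50578


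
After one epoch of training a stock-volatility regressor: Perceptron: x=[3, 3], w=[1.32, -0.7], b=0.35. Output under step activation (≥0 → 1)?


z = (3)·(1.32) + (3)·(-0.7) + 0.35
  = 2.21
step(z) = 1 (z≥0)

1


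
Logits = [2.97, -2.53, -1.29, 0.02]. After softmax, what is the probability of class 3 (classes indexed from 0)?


Exponentials: e^2.97=19.4919, e^-2.53=0.0797, e^-1.29=0.2753, e^0.02=1.0202
Sum = 20.8671
Softmax = [0.9341, 0.0038, 0.0132, 0.0489]
p[3] = 1.0202/20.8671 = 0.0489

0.0489


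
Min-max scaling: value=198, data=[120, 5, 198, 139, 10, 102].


min=5, max=198
(198-5)/(198-5) = 193/193 = 1.0

1.0


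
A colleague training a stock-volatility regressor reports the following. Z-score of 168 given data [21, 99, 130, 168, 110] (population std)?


μ = 105.6, σ = 48.3926
z = (168 - 105.6)/48.3926 = 1.2895

1.2895


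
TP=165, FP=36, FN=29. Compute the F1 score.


Precision = 165/201 = 0.8209
Recall = 165/194 = 0.8505
F1 = 2·P·R/(P+R) = 2·TP/(2·TP+FP+FN) = 330/(330+36+29) = 330/395 = 0.8354

0.8354


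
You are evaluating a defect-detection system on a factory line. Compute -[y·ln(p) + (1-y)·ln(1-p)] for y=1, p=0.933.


BCE = -[y·ln(p) + (1-y)·ln(1-p)]
= -1·ln(0.933) - 0
= -ln(0.933) = 0.0694

0.0694


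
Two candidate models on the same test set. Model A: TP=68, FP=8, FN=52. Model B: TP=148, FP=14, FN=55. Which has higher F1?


Model A: P=68/76=0.8947, R=68/120=0.5667, F1=2PR/(P+R)=2TP/(2TP+FP+FN)=136/196=0.6939
Model B: P=148/162=0.9136, R=148/203=0.7291, F1=2PR/(P+R)=2TP/(2TP+FP+FN)=296/365=0.811
0.6939 < 0.811 → Model B

Model B


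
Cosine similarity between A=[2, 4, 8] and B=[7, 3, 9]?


A·B = 2·7 + 4·3 + 8·9 = 98
‖A‖ = √84 = 9.1652, ‖B‖ = √139 = 11.7898
cos = 98/(√84·√139) = 98/√11676 = 0.9069

0.9069


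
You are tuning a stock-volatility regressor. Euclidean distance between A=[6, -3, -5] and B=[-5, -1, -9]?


d = √((6+ 5)² + (-3+ 1)² + (-5+ 9)²)
  = √(121 + 4 + 16)
  = √141 = 11.8743

11.8743


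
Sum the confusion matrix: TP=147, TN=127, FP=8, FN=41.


Total = TP + TN + FP + FN
= 147 + 127 + 8 + 41
= 323
(Predicted positive: 155, predicted negative: 168)

323


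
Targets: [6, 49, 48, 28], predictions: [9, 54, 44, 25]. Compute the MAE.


Absolute errors: |6-9|=3, |49-54|=5, |48-44|=4, |28-25|=3
Sum = 15
MAE = 15/4 = 15/4

15/4


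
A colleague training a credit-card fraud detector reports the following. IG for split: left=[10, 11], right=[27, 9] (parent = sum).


Parent = [37, 20], H_parent = 0.9348
H_left = 0.9984 (n=21), H_right = 0.8113 (n=36)
H_children = (21/57)·0.9984 + (36/57)·0.8113 = 0.8802
IG = 0.9348 - 0.8802 = 0.0546

0.0546


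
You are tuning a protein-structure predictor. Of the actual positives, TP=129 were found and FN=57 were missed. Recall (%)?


Recall = TP/(TP+FN)
= 129/(129+57)
= 129/186 = 69.35%

69.35%


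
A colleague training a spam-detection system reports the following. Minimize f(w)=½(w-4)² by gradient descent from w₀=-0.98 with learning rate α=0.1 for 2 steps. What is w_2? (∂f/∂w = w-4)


step 1: grad = -0.98-4 = -4.98; w = -0.98 - 0.1·(-4.98) = -0.482
step 2: grad = -0.482-4 = -4.482; w = -0.482 - 0.1·(-4.482) = -0.0338

-0.0338


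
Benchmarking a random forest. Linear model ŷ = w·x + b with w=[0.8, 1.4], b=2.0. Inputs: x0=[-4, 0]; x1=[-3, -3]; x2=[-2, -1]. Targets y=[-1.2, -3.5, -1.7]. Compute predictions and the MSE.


ŷ0 = (0.8)·(-4) + (1.4)·(0) + 2.0 = -1.2
ŷ1 = (0.8)·(-3) + (1.4)·(-3) + 2.0 = -4.6
ŷ2 = (0.8)·(-2) + (1.4)·(-1) + 2.0 = -1.0
errors² = [0.0, 1.21, 0.49]
MSE = 1.7000/3 = 0.5667

0.5667


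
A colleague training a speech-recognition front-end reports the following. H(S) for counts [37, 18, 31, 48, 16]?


Probabilities: [37/150, 18/150, 31/150, 48/150, 16/150] ≈ [0.2467, 0.12, 0.2067, 0.32, 0.1067]
H = -((37/150)·log₂(37/150) + (18/150)·log₂(18/150) + (31/150)·log₂(31/150) + (48/150)·log₂(48/150) + (16/150)·log₂(16/150))
  = 2.2057 bits

2.2057 bits


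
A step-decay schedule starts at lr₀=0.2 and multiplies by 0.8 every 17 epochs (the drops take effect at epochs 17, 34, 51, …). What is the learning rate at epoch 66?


n_drops = ⌊66/17⌋ = 3
lr = 0.2·0.8^3 = 0.2·0.512 = 0.1024

0.1024


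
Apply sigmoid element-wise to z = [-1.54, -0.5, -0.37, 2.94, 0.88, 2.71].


σ(-1.54) = 1/(1+e^1.54) = 0.1765
σ(-0.5) = 1/(1+e^0.5) = 0.3775
σ(-0.37) = 1/(1+e^0.37) = 0.4085
σ(2.94) = 1/(1+e^-2.94) = 0.9498
σ(0.88) = 1/(1+e^-0.88) = 0.7068
σ(2.71) = 1/(1+e^-2.71) = 0.9376
result = [0.1765, 0.3775, 0.4085, 0.9498, 0.7068, 0.9376]

[0.1765, 0.3775, 0.4085, 0.9498, 0.7068, 0.9376]


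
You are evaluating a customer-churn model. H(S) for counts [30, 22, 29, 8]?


Probabilities: [30/89, 22/89, 29/89, 8/89] ≈ [0.3371, 0.2472, 0.3258, 0.0899]
H = -((30/89)·log₂(30/89) + (22/89)·log₂(22/89) + (29/89)·log₂(29/89) + (8/89)·log₂(8/89))
  = 1.8668 bits

1.8668 bits


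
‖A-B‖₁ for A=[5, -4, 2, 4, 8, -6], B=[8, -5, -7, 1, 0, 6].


d = |5-8| + |-4+ 5| + |2+ 7| + |4-1| + |8-0| + |-6-6|
  = 3 + 1 + 9 + 3 + 8 + 12
  = 36

36


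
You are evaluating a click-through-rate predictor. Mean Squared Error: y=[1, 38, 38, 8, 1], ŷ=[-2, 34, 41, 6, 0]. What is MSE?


Squared errors: (1+ 2)²=9, (38-34)²=16, (38-41)²=9, (8-6)²=4, (1-0)²=1
Sum = 39
MSE = 39/5 = 39/5

39/5


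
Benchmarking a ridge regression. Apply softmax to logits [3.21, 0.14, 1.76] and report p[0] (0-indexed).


Exponentials: e^3.21=24.7791, e^0.14=1.1503, e^1.76=5.8124
Sum = 31.7418
Softmax = [0.7806, 0.0362, 0.1831]
p[0] = 24.7791/31.7418 = 0.7806

0.7806


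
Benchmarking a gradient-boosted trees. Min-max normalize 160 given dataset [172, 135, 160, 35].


min=35, max=172
(160-35)/(172-35) = 125/137 = 0.9124

0.9124


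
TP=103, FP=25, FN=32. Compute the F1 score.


Precision = 103/128 = 0.8047
Recall = 103/135 = 0.763
F1 = 2·P·R/(P+R) = 2·TP/(2·TP+FP+FN) = 206/(206+25+32) = 206/263 = 0.7833

0.7833


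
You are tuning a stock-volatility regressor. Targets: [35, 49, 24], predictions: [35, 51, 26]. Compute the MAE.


Absolute errors: |35-35|=0, |49-51|=2, |24-26|=2
Sum = 4
MAE = 4/3 = 4/3

4/3


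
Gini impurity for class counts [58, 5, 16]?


Probabilities: [58/79, 5/79, 16/79] ≈ [0.7342, 0.0633, 0.2025]
Σpᵢ² = (3364 + 25 + 256)/79² = 3645/6241
Gini = 1 - Σpᵢ² = 1 - 3645/6241 = 0.416

0.416


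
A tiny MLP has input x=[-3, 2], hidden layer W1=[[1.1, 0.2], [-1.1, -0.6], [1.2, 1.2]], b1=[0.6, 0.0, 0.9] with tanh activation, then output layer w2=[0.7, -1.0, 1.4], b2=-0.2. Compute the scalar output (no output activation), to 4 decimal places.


z1[0] = (1.1)·(-3) + (0.2)·(2) + 0.6 = -2.3
z1[1] = (-1.1)·(-3) + (-0.6)·(2) + 0.0 = 2.1
z1[2] = (1.2)·(-3) + (1.2)·(2) + 0.9 = -0.3
h = tanh(z1) = [-0.9801, 0.9705, -0.2913]
output = (0.7)·(-0.9801) + (-1.0)·(0.9705) + (1.4)·(-0.2913) - 0.2 = -2.2644

-2.2644


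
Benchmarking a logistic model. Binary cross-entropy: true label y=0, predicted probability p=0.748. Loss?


BCE = -[y·ln(p) + (1-y)·ln(1-p)]
= -0 - 1·ln(1-0.748)
= -ln(0.252) = 1.3783

1.3783


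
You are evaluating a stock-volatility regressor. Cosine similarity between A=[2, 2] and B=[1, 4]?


A·B = 2·1 + 2·4 = 10
‖A‖ = √8 = 2.8284, ‖B‖ = √17 = 4.1231
cos = 10/(√8·√17) = 10/√136 = 0.8575

0.8575


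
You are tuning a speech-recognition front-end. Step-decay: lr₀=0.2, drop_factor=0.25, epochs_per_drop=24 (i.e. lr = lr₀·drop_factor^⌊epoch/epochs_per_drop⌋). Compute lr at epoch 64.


n_drops = ⌊64/24⌋ = 2
lr = 0.2·0.25^2 = 0.2·0.0625 = 0.0125

0.0125


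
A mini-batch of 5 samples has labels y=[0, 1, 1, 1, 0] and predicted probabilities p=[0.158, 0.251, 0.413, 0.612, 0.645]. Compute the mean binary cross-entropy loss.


L[0] = -ln(1-0.158) = -ln(0.842) = 0.172
L[1] = -ln(0.251) = 1.3823
L[2] = -ln(0.413) = 0.8843
L[3] = -ln(0.612) = 0.491
L[4] = -ln(1-0.645) = -ln(0.355) = 1.0356
mean = (0.172 + 1.3823 + 0.8843 + 0.491 + 1.0356)/5 = 0.793

0.793


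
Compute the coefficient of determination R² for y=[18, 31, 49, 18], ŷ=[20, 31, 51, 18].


ȳ = 29
SS_res = Σ(y-ŷ)² = 8
SS_tot = Σ(y-ȳ)² = 646
R² = 1 - SS_res/SS_tot = 1 - 0.0124 = 0.9876

0.9876


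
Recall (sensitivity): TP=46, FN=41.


Recall = TP/(TP+FN)
= 46/(46+41)
= 46/87 = 52.87%

52.87%


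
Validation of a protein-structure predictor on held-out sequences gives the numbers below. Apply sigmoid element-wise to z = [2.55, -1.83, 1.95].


σ(2.55) = 1/(1+e^-2.55) = 0.9276
σ(-1.83) = 1/(1+e^1.83) = 0.1382
σ(1.95) = 1/(1+e^-1.95) = 0.8754
result = [0.9276, 0.1382, 0.8754]

[0.9276, 0.1382, 0.8754]


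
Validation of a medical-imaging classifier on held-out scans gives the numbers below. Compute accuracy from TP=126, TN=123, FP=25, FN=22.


Accuracy = (TP+TN)/(TP+TN+FP+FN)
= (126+123)/(296)
= 249/296 = 84.12%

84.12%


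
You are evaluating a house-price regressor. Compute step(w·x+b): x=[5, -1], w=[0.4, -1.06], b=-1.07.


z = (5)·(0.4) + (-1)·(-1.06) - 1.07
  = 1.99
step(z) = 1 (z≥0)

1


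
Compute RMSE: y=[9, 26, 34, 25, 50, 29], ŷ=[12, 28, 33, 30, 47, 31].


MSE = 52/6 = 8.6667
RMSE = √(52/6) = 2.9439

2.9439


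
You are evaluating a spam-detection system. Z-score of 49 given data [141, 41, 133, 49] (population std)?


μ = 91, σ = 46.1736
z = (49 - 91)/46.1736 = -0.9096

-0.9096


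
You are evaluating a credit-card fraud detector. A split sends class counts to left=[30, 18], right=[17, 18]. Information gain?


Parent = [47, 36], H_parent = 0.9873
H_left = 0.9544 (n=48), H_right = 0.9994 (n=35)
H_children = (48/83)·0.9544 + (35/83)·0.9994 = 0.9734
IG = 0.9873 - 0.9734 = 0.0139

0.0139


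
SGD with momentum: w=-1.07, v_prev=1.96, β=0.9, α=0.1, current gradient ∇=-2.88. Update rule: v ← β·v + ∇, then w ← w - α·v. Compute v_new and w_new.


v_new = 0.9·1.96 - 2.88 = 1.764 - 2.88 = -1.116
w_new = -1.07 - 0.1·-1.116 = -1.07 + 0.1116 = -0.9584

v_new=-1.116, w_new=-0.9584


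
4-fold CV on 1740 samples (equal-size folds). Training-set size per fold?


Fold size = 1740/4 = 435
Training per fold = 1740 - 435 = 1305

1305


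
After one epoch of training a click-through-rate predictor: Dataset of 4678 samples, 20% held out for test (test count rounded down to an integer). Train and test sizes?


Test = ⌊4678·20/100⌋ = 935
Train = 4678 - 935 = 3743

Train: 3743, Test: 935


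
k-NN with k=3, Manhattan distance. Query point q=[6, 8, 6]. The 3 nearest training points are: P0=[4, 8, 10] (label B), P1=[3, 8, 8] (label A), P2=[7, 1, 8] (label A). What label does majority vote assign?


d(q,P0) = 6  (label B)
d(q,P1) = 5  (label A)
d(q,P2) = 10  (label A)
Votes: A=2, B=1
Majority → A

A


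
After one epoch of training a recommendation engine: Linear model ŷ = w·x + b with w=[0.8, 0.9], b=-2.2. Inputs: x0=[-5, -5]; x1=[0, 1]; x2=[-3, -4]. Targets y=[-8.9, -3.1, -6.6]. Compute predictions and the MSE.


ŷ0 = (0.8)·(-5) + (0.9)·(-5) - 2.2 = -10.7
ŷ1 = (0.8)·(0) + (0.9)·(1) - 2.2 = -1.3
ŷ2 = (0.8)·(-3) + (0.9)·(-4) - 2.2 = -8.2
errors² = [3.24, 3.24, 2.56]
MSE = 9.0400/3 = 3.0133

3.0133


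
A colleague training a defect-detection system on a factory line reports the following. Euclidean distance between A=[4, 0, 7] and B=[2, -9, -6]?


d = √((4-2)² + (0+ 9)² + (7+ 6)²)
  = √(4 + 81 + 169)
  = √254 = 15.9374

15.9374


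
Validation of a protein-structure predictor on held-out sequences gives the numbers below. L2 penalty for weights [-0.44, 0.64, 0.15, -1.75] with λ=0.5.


‖w‖₂² = (-0.44)² + (0.64)² + (0.15)² + (-1.75)²
     = 0.1936 + 0.4096 + 0.0225 + 3.0625
     = 3.6882
λ·‖w‖₂² = 0.5·3.6882 = 1.8441

1.8441


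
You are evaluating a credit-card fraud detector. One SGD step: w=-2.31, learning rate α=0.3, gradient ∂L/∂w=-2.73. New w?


w_new = w - α·∇
= -2.31 - 0.3·-2.73
= -2.31 + 0.819
= -1.491

-1.491


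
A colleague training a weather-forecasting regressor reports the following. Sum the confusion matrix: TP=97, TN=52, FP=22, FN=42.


Total = TP + TN + FP + FN
= 97 + 52 + 22 + 42
= 213
(Predicted positive: 119, predicted negative: 94)

213


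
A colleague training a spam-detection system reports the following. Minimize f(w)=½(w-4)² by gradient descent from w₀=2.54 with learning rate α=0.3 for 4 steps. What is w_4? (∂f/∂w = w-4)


step 1: grad = 2.54-4 = -1.46; w = 2.54 - 0.3·(-1.46) = 2.978
step 2: grad = 2.978-4 = -1.022; w = 2.978 - 0.3·(-1.022) = 3.2846
step 3: grad = 3.2846-4 = -0.7154; w = 3.2846 - 0.3·(-0.7154) = 3.49922
step 4: grad = 3.49922-4 = -0.50078; w = 3.49922 - 0.3·(-0.50078) = 3.649454

3.649454


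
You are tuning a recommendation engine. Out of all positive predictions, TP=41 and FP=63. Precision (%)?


Precision = TP/(TP+FP)
= 41/(41+63)
= 41/104 = 39.42%

39.42%


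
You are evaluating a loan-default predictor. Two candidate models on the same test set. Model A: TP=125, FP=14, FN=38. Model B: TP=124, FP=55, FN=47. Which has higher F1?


Model A: P=125/139=0.8993, R=125/163=0.7669, F1=2PR/(P+R)=2TP/(2TP+FP+FN)=250/302=0.8278
Model B: P=124/179=0.6927, R=124/171=0.7251, F1=2PR/(P+R)=2TP/(2TP+FP+FN)=248/350=0.7086
0.8278 > 0.7086 → Model A

Model A


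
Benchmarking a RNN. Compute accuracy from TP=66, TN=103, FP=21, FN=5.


Accuracy = (TP+TN)/(TP+TN+FP+FN)
= (66+103)/(195)
= 169/195 = 86.67%

86.67%


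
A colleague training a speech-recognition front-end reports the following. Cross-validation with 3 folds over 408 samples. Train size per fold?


Fold size = 408/3 = 136
Training per fold = 408 - 136 = 272

272


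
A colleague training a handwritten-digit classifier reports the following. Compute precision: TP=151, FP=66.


Precision = TP/(TP+FP)
= 151/(151+66)
= 151/217 = 69.59%

69.59%


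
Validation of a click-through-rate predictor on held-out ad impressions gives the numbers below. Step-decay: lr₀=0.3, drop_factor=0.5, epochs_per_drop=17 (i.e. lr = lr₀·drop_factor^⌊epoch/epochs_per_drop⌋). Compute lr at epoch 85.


n_drops = ⌊85/17⌋ = 5
lr = 0.3·0.5^5 = 0.3·0.03125 = 0.009375

0.009375


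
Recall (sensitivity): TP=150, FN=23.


Recall = TP/(TP+FN)
= 150/(150+23)
= 150/173 = 86.71%

86.71%


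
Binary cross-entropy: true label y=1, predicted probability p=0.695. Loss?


BCE = -[y·ln(p) + (1-y)·ln(1-p)]
= -1·ln(0.695) - 0
= -ln(0.695) = 0.3638

0.3638


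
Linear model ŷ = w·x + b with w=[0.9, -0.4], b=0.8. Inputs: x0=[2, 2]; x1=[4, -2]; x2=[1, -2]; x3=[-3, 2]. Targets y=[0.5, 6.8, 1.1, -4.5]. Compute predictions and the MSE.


ŷ0 = (0.9)·(2) + (-0.4)·(2) + 0.8 = 1.8
ŷ1 = (0.9)·(4) + (-0.4)·(-2) + 0.8 = 5.2
ŷ2 = (0.9)·(1) + (-0.4)·(-2) + 0.8 = 2.5
ŷ3 = (0.9)·(-3) + (-0.4)·(2) + 0.8 = -2.7
errors² = [1.69, 2.56, 1.96, 3.24]
MSE = 9.4500/4 = 2.3625

2.3625


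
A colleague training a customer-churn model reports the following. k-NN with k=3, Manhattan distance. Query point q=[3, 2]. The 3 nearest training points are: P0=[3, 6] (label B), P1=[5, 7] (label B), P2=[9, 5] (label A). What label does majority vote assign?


d(q,P0) = 4  (label B)
d(q,P1) = 7  (label B)
d(q,P2) = 9  (label A)
Votes: A=1, B=2
Majority → B

B


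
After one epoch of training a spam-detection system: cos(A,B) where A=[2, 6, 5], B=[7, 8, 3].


A·B = 2·7 + 6·8 + 5·3 = 77
‖A‖ = √65 = 8.0623, ‖B‖ = √122 = 11.0454
cos = 77/(√65·√122) = 77/√7930 = 0.8647

0.8647


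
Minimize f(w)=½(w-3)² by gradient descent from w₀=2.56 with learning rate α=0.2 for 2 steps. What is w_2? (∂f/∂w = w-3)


step 1: grad = 2.56-3 = -0.44; w = 2.56 - 0.2·(-0.44) = 2.648
step 2: grad = 2.648-3 = -0.352; w = 2.648 - 0.2·(-0.352) = 2.7184

2.7184


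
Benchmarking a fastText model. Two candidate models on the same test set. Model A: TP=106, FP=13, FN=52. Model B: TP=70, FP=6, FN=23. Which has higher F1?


Model A: P=106/119=0.8908, R=106/158=0.6709, F1=2PR/(P+R)=2TP/(2TP+FP+FN)=212/277=0.7653
Model B: P=70/76=0.9211, R=70/93=0.7527, F1=2PR/(P+R)=2TP/(2TP+FP+FN)=140/169=0.8284
0.7653 < 0.8284 → Model B

Model B


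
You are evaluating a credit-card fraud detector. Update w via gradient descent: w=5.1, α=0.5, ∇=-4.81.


w_new = w - α·∇
= 5.1 - 0.5·-4.81
= 5.1 + 2.405
= 7.505

7.505


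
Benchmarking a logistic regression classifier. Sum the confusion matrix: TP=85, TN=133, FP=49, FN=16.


Total = TP + TN + FP + FN
= 85 + 133 + 49 + 16
= 283
(Predicted positive: 134, predicted negative: 149)

283


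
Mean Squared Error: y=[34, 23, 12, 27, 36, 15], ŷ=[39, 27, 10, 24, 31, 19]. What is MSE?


Squared errors: (34-39)²=25, (23-27)²=16, (12-10)²=4, (27-24)²=9, (36-31)²=25, (15-19)²=16
Sum = 95
MSE = 95/6 = 95/6

95/6


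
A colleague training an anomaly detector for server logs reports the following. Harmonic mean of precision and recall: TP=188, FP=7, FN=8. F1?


Precision = 188/195 = 0.9641
Recall = 188/196 = 0.9592
F1 = 2·P·R/(P+R) = 2·TP/(2·TP+FP+FN) = 376/(376+7+8) = 376/391 = 0.9616

0.9616


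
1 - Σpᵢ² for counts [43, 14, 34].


Probabilities: [43/91, 14/91, 34/91] ≈ [0.4725, 0.1538, 0.3736]
Σpᵢ² = (1849 + 196 + 1156)/91² = 3201/8281
Gini = 1 - Σpᵢ² = 1 - 3201/8281 = 0.6135

0.6135


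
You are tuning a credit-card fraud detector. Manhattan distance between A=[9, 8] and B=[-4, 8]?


d = |9+ 4| + |8-8|
  = 13 + 0
  = 13

13


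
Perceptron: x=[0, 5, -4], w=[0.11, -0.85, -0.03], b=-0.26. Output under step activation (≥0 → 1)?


z = (0)·(0.11) + (5)·(-0.85) + (-4)·(-0.03) - 0.26
  = -4.39
step(z) = 0 (z<0)

0


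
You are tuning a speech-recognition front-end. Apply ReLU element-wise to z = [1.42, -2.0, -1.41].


ReLU(1.42) = max(0, 1.42) = 1.42
ReLU(-2.0) = max(0, -2.0) = 0.0
ReLU(-1.41) = max(0, -1.41) = 0.0
result = [1.42, 0.0, 0.0]

[1.42, 0.0, 0.0]


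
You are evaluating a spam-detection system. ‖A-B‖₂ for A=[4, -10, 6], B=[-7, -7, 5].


d = √((4+ 7)² + (-10+ 7)² + (6-5)²)
  = √(121 + 9 + 1)
  = √131 = 11.4455

11.4455


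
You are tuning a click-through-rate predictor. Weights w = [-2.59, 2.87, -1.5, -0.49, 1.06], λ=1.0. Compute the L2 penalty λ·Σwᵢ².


‖w‖₂² = (-2.59)² + (2.87)² + (-1.5)² + (-0.49)² + (1.06)²
     = 6.7081 + 8.2369 + 2.25 + 0.2401 + 1.1236
     = 18.5587
λ·‖w‖₂² = 1.0·18.5587 = 18.5587

18.5587


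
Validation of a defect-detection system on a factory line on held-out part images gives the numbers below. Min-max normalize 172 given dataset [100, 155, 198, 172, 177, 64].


min=64, max=198
(172-64)/(198-64) = 108/134 = 0.806

0.806


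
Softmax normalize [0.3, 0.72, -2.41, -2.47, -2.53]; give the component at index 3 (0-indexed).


Exponentials: e^0.3=1.3499, e^0.72=2.0544, e^-2.41=0.0898, e^-2.47=0.0846, e^-2.53=0.0797
Sum = 3.6584
Softmax = [0.369, 0.5616, 0.0246, 0.0231, 0.0218]
p[3] = 0.0846/3.6584 = 0.0231

0.0231


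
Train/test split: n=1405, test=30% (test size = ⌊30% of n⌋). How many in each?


Test = ⌊1405·30/100⌋ = 421
Train = 1405 - 421 = 984

Train: 984, Test: 421


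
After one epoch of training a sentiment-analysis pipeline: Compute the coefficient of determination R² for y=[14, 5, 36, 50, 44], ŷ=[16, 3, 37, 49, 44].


ȳ = 29.8
SS_res = Σ(y-ŷ)² = 10
SS_tot = Σ(y-ȳ)² = 1512.8
R² = 1 - SS_res/SS_tot = 1 - 0.0066 = 0.9934

0.9934


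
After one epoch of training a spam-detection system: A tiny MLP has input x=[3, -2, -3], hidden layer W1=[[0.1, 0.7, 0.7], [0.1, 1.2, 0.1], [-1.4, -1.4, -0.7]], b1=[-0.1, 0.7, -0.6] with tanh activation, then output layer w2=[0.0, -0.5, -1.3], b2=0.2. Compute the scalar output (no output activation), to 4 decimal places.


z1[0] = (0.1)·(3) + (0.7)·(-2) + (0.7)·(-3) - 0.1 = -3.3
z1[1] = (0.1)·(3) + (1.2)·(-2) + (0.1)·(-3) + 0.7 = -1.7
z1[2] = (-1.4)·(3) + (-1.4)·(-2) + (-0.7)·(-3) - 0.6 = 0.1
h = tanh(z1) = [-0.9973, -0.9354, 0.0997]
output = (0.0)·(-0.9973) + (-0.5)·(-0.9354) + (-1.3)·(0.0997) + 0.2 = 0.5381

0.5381


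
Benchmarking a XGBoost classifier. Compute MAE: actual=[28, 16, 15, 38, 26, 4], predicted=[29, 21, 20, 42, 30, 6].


Absolute errors: |28-29|=1, |16-21|=5, |15-20|=5, |38-42|=4, |26-30|=4, |4-6|=2
Sum = 21
MAE = 21/6 = 7/2

7/2


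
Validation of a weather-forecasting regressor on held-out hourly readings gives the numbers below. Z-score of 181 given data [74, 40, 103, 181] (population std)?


μ = 99.5, σ = 52.0697
z = (181 - 99.5)/52.0697 = 1.5652

1.5652


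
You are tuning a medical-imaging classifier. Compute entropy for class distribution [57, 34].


Probabilities: [57/91, 34/91] ≈ [0.6264, 0.3736]
H = -((57/91)·log₂(57/91) + (34/91)·log₂(34/91))
  = 0.9534 bits

0.9534 bits


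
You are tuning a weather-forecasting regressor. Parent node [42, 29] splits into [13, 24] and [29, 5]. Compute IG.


Parent = [42, 29], H_parent = 0.9757
H_left = 0.9353 (n=37), H_right = 0.6024 (n=34)
H_children = (37/71)·0.9353 + (34/71)·0.6024 = 0.7759
IG = 0.9757 - 0.7759 = 0.1998

0.1998


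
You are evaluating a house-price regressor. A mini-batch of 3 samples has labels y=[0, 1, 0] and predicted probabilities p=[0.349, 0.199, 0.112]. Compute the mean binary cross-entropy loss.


L[0] = -ln(1-0.349) = -ln(0.651) = 0.4292
L[1] = -ln(0.199) = 1.6145
L[2] = -ln(1-0.112) = -ln(0.888) = 0.1188
mean = (0.4292 + 1.6145 + 0.1188)/3 = 0.7208

0.7208


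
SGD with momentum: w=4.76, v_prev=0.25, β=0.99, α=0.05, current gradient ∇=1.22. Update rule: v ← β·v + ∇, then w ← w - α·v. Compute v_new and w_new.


v_new = 0.99·0.25 + 1.22 = 0.2475 + 1.22 = 1.4675
w_new = 4.76 - 0.05·1.4675 = 4.76 - 0.073375 = 4.686625

v_new=1.4675, w_new=4.686625


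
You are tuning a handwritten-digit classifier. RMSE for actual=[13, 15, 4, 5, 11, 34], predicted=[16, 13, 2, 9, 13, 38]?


MSE = 53/6 = 8.8333
RMSE = √(53/6) = 2.9721

2.9721


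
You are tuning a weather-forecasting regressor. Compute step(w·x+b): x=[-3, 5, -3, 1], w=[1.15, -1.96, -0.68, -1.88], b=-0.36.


z = (-3)·(1.15) + (5)·(-1.96) + (-3)·(-0.68) + (1)·(-1.88) - 0.36
  = -13.45
step(z) = 0 (z<0)

0


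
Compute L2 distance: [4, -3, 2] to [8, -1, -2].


d = √((4-8)² + (-3+ 1)² + (2+ 2)²)
  = √(16 + 4 + 16)
  = √36 = 6.0

6.0


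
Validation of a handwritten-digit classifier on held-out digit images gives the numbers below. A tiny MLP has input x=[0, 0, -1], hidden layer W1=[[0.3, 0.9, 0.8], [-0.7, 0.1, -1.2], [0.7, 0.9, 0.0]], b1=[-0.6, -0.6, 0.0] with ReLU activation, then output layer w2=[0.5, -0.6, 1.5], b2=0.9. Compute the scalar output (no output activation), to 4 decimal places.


z1[0] = (0.3)·(0) + (0.9)·(0) + (0.8)·(-1) - 0.6 = -1.4
z1[1] = (-0.7)·(0) + (0.1)·(0) + (-1.2)·(-1) - 0.6 = 0.6
z1[2] = (0.7)·(0) + (0.9)·(0) + (0.0)·(-1) + 0.0 = 0.0
h = ReLU(z1) = [0.0, 0.6, 0.0]
output = (0.5)·(0.0) + (-0.6)·(0.6) + (1.5)·(0.0) + 0.9 = 0.54

0.54


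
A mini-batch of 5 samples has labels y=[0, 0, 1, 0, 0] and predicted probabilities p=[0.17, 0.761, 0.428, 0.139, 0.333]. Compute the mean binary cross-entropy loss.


L[0] = -ln(1-0.17) = -ln(0.83) = 0.1863
L[1] = -ln(1-0.761) = -ln(0.239) = 1.4313
L[2] = -ln(0.428) = 0.8486
L[3] = -ln(1-0.139) = -ln(0.861) = 0.1497
L[4] = -ln(1-0.333) = -ln(0.667) = 0.405
mean = (0.1863 + 1.4313 + 0.8486 + 0.1497 + 0.405)/5 = 0.6042

0.6042


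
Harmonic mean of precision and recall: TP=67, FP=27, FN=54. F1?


Precision = 67/94 = 0.7128
Recall = 67/121 = 0.5537
F1 = 2·P·R/(P+R) = 2·TP/(2·TP+FP+FN) = 134/(134+27+54) = 134/215 = 0.6233

0.6233


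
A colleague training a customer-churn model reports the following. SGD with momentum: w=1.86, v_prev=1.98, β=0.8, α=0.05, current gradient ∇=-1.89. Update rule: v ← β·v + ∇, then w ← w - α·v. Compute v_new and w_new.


v_new = 0.8·1.98 - 1.89 = 1.584 - 1.89 = -0.306
w_new = 1.86 - 0.05·-0.306 = 1.86 + 0.0153 = 1.8753

v_new=-0.306, w_new=1.8753


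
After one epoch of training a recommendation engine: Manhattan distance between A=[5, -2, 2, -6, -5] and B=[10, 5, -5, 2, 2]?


d = |5-10| + |-2-5| + |2+ 5| + |-6-2| + |-5-2|
  = 5 + 7 + 7 + 8 + 7
  = 34

34


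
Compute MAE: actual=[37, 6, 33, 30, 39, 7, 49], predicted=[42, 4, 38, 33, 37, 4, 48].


Absolute errors: |37-42|=5, |6-4|=2, |33-38|=5, |30-33|=3, |39-37|=2, |7-4|=3, |49-48|=1
Sum = 21
MAE = 21/7 = 3

3


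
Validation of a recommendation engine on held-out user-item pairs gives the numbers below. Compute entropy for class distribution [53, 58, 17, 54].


Probabilities: [53/182, 58/182, 17/182, 54/182] ≈ [0.2912, 0.3187, 0.0934, 0.2967]
H = -((53/182)·log₂(53/182) + (58/182)·log₂(58/182) + (17/182)·log₂(17/182) + (54/182)·log₂(54/182))
  = 1.8837 bits

1.8837 bits


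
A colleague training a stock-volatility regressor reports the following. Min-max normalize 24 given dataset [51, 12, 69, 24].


min=12, max=69
(24-12)/(69-12) = 12/57 = 0.2105

0.2105


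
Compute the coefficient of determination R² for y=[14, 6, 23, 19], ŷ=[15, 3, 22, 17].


ȳ = 15.5
SS_res = Σ(y-ŷ)² = 15
SS_tot = Σ(y-ȳ)² = 161
R² = 1 - SS_res/SS_tot = 1 - 0.0932 = 0.9068

0.9068


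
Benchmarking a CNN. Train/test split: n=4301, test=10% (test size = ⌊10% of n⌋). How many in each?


Test = ⌊4301·10/100⌋ = 430
Train = 4301 - 430 = 3871

Train: 3871, Test: 430


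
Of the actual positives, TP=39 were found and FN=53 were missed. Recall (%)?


Recall = TP/(TP+FN)
= 39/(39+53)
= 39/92 = 42.39%

42.39%


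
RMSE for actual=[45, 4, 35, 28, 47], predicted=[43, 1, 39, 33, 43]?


MSE = 70/5 = 14
RMSE = √(70/5) = 3.7417

3.7417


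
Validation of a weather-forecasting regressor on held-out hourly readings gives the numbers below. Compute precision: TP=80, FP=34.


Precision = TP/(TP+FP)
= 80/(80+34)
= 80/114 = 70.18%

70.18%


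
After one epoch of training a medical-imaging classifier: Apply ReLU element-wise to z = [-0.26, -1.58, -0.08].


ReLU(-0.26) = max(0, -0.26) = 0.0
ReLU(-1.58) = max(0, -1.58) = 0.0
ReLU(-0.08) = max(0, -0.08) = 0.0
result = [0.0, 0.0, 0.0]

[0.0, 0.0, 0.0]


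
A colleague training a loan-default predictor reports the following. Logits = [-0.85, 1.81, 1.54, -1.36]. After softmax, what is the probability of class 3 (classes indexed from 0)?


Exponentials: e^-0.85=0.4274, e^1.81=6.1104, e^1.54=4.6646, e^-1.36=0.2567
Sum = 11.4591
Softmax = [0.0373, 0.5332, 0.4071, 0.0224]
p[3] = 0.2567/11.4591 = 0.0224

0.0224


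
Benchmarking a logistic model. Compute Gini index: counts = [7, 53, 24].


Probabilities: [7/84, 53/84, 24/84] ≈ [0.0833, 0.631, 0.2857]
Σpᵢ² = (49 + 2809 + 576)/84² = 3434/7056
Gini = 1 - Σpᵢ² = 1 - 3434/7056 = 0.5133

0.5133


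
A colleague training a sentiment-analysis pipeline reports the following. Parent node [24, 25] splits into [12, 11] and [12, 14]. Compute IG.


Parent = [24, 25], H_parent = 0.9997
H_left = 0.9986 (n=23), H_right = 0.9957 (n=26)
H_children = (23/49)·0.9986 + (26/49)·0.9957 = 0.9971
IG = 0.9997 - 0.9971 = 0.0026

0.0026


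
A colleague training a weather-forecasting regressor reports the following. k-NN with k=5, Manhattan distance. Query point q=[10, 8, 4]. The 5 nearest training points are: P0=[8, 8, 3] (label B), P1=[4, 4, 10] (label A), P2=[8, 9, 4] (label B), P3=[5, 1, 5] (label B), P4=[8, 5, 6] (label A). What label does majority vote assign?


d(q,P0) = 3  (label B)
d(q,P1) = 16  (label A)
d(q,P2) = 3  (label B)
d(q,P3) = 13  (label B)
d(q,P4) = 7  (label A)
Votes: A=2, B=3
Majority → B

B


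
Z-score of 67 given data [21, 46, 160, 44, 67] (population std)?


μ = 67.6, σ = 48.4421
z = (67 - 67.6)/48.4421 = -0.0124

-0.0124


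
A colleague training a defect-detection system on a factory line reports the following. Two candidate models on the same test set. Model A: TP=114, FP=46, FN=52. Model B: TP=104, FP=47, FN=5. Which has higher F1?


Model A: P=114/160=0.7125, R=114/166=0.6867, F1=2PR/(P+R)=2TP/(2TP+FP+FN)=228/326=0.6994
Model B: P=104/151=0.6887, R=104/109=0.9541, F1=2PR/(P+R)=2TP/(2TP+FP+FN)=208/260=0.8
0.6994 < 0.8 → Model B

Model B


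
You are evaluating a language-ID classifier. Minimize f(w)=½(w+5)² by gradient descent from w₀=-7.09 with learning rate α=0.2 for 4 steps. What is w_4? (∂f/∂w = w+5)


step 1: grad = -7.09+5 = -2.09; w = -7.09 - 0.2·(-2.09) = -6.672
step 2: grad = -6.672+5 = -1.672; w = -6.672 - 0.2·(-1.672) = -6.3376
step 3: grad = -6.3376+5 = -1.3376; w = -6.3376 - 0.2·(-1.3376) = -6.07008
step 4: grad = -6.07008+5 = -1.07008; w = -6.07008 - 0.2·(-1.07008) = -5.856064

-5.856064


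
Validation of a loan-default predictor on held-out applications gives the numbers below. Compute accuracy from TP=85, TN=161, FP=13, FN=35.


Accuracy = (TP+TN)/(TP+TN+FP+FN)
= (85+161)/(294)
= 246/294 = 83.67%

83.67%


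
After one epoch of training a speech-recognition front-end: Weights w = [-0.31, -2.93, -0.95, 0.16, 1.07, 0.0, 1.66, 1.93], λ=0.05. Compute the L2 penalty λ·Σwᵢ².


‖w‖₂² = (-0.31)² + (-2.93)² + (-0.95)² + (0.16)² + (1.07)² + (0.0)² + (1.66)² + (1.93)²
     = 0.0961 + 8.5849 + 0.9025 + 0.0256 + 1.1449 + 0 + 2.7556 + 3.7249
     = 17.2345
λ·‖w‖₂² = 0.05·17.2345 = 0.861725

0.861725


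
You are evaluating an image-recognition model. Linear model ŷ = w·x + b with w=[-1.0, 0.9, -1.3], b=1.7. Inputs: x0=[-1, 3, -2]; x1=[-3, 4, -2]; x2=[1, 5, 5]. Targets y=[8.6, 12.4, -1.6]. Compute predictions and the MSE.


ŷ0 = (-1.0)·(-1) + (0.9)·(3) + (-1.3)·(-2) + 1.7 = 8.0
ŷ1 = (-1.0)·(-3) + (0.9)·(4) + (-1.3)·(-2) + 1.7 = 10.9
ŷ2 = (-1.0)·(1) + (0.9)·(5) + (-1.3)·(5) + 1.7 = -1.3
errors² = [0.36, 2.25, 0.09]
MSE = 2.7000/3 = 0.9

0.9


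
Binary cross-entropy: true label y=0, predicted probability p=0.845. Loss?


BCE = -[y·ln(p) + (1-y)·ln(1-p)]
= -0 - 1·ln(1-0.845)
= -ln(0.155) = 1.8643

1.8643


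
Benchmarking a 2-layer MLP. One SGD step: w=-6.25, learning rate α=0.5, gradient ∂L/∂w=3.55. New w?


w_new = w - α·∇
= -6.25 - 0.5·3.55
= -6.25 - 1.775
= -8.025

-8.025


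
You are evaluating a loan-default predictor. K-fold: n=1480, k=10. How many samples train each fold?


Fold size = 1480/10 = 148
Training per fold = 1480 - 148 = 1332

1332


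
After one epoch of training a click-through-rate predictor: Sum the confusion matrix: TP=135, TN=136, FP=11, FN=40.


Total = TP + TN + FP + FN
= 135 + 136 + 11 + 40
= 322
(Predicted positive: 146, predicted negative: 176)

322


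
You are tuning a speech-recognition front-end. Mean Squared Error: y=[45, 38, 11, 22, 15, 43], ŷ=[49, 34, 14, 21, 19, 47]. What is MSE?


Squared errors: (45-49)²=16, (38-34)²=16, (11-14)²=9, (22-21)²=1, (15-19)²=16, (43-47)²=16
Sum = 74
MSE = 74/6 = 37/3

37/3


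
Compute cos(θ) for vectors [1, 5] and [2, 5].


A·B = 1·2 + 5·5 = 27
‖A‖ = √26 = 5.099, ‖B‖ = √29 = 5.3852
cos = 27/(√26·√29) = 27/√754 = 0.9833

0.9833


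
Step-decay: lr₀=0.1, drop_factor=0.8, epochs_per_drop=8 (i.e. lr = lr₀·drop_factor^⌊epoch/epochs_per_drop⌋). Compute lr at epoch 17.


n_drops = ⌊17/8⌋ = 2
lr = 0.1·0.8^2 = 0.1·0.64 = 0.064

0.064


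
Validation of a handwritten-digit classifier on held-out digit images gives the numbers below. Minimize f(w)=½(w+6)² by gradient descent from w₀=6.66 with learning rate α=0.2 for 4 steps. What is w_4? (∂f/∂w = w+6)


step 1: grad = 6.66+6 = 12.66; w = 6.66 - 0.2·(12.66) = 4.128
step 2: grad = 4.128+6 = 10.128; w = 4.128 - 0.2·(10.128) = 2.1024
step 3: grad = 2.1024+6 = 8.1024; w = 2.1024 - 0.2·(8.1024) = 0.48192
step 4: grad = 0.48192+6 = 6.48192; w = 0.48192 - 0.2·(6.48192) = -0.814464

-0.814464


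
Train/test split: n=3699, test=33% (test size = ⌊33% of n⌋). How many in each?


Test = ⌊3699·33/100⌋ = 1220
Train = 3699 - 1220 = 2479

Train: 2479, Test: 1220


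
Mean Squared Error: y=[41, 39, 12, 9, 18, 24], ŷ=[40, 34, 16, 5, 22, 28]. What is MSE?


Squared errors: (41-40)²=1, (39-34)²=25, (12-16)²=16, (9-5)²=16, (18-22)²=16, (24-28)²=16
Sum = 90
MSE = 90/6 = 15

15
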